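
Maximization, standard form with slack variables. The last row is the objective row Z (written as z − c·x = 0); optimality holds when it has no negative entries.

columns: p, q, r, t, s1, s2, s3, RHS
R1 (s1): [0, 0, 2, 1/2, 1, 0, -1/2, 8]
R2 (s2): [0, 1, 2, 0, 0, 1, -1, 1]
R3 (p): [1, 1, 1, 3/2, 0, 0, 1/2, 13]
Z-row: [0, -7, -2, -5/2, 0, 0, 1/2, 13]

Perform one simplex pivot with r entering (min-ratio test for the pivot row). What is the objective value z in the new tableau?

14

Ratio test on column r — row 1: 8/2 = 4; row 2: 1/2 = 1/2; row 3: 13/1 = 13. Minimum is 1/2 at row 2 (s2 leaves); pivot element 2.
Pivot on row 2; the Z-row RHS becomes 13 − (-2)·(1/2) = 14.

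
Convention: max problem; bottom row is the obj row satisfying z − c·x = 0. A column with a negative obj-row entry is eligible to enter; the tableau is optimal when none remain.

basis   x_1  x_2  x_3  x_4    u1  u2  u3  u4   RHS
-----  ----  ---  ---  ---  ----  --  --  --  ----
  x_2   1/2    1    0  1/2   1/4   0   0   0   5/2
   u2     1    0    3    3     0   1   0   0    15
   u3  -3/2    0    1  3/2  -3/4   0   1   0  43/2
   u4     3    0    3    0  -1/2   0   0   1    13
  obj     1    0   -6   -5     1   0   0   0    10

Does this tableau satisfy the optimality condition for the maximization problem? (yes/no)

The obj-row has a negative entry -6 in column x_3, so it is not optimal.

no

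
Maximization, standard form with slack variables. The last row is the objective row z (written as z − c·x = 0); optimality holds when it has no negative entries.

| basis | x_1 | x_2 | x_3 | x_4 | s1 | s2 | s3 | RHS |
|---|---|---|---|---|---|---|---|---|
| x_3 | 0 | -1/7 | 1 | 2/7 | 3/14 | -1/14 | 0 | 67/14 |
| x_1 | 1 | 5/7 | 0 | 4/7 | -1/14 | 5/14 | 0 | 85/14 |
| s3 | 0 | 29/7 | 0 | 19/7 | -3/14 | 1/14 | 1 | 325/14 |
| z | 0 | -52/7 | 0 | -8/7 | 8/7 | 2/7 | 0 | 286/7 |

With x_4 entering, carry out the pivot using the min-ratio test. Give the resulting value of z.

962/19

Ratio test on column x_4 — row 1: (67/14)/(2/7) = 67/4; row 2: (85/14)/(4/7) = 85/8; row 3: (325/14)/(19/7) = 325/38. Minimum is 325/38 at row 3 (s3 leaves); pivot element 19/7.
Pivot on row 3; the z-row RHS becomes 286/7 − (-8/7)·(325/38) = 962/19.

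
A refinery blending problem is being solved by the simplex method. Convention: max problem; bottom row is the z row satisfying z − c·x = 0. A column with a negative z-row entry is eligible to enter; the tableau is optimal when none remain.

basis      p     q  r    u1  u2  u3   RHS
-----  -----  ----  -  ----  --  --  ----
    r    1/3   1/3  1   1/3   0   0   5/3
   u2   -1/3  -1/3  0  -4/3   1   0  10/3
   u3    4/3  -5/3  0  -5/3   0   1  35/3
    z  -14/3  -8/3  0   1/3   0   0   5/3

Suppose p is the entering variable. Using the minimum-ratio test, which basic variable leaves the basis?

r

Column p entries and ratios — r: (5/3)/(1/3) = 5; u2: -1/3 ≤ 0, skip; u3: (35/3)/(4/3) = 35/4.
Smallest ratio is 5 in the row of r, so r leaves.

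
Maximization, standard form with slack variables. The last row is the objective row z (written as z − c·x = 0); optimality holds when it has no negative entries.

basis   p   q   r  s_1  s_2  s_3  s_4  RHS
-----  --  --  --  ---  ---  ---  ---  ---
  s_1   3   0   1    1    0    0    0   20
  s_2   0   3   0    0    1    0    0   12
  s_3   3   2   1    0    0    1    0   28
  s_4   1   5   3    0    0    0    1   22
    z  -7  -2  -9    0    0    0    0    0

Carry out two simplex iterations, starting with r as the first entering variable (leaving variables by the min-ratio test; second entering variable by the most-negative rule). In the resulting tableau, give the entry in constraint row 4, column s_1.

-1/8

Ratio test on column r — row 1: 20/1 = 20; row 2: entry 0 ≤ 0; row 3: 28/1 = 28; row 4: 22/3 = 22/3. Minimum is 22/3 at row 4 (s_4 leaves); pivot element 3.
Divide row 4 by 3; eliminate column r from the other rows.
Second iteration: most negative z-row entry is -4 in column p, so p enters.
Ratio test on column p — row 1: (38/3)/(8/3) = 19/4; row 2: entry 0 ≤ 0; row 3: (62/3)/(8/3) = 31/4; row 4: (22/3)/(1/3) = 22. Minimum is 19/4 at row 1 (s_1 leaves); pivot element 8/3.
Divide row 1 by 8/3; eliminate column p from the other rows.
After both pivots, the entry at constraint row 4, column s_1 is -1/8.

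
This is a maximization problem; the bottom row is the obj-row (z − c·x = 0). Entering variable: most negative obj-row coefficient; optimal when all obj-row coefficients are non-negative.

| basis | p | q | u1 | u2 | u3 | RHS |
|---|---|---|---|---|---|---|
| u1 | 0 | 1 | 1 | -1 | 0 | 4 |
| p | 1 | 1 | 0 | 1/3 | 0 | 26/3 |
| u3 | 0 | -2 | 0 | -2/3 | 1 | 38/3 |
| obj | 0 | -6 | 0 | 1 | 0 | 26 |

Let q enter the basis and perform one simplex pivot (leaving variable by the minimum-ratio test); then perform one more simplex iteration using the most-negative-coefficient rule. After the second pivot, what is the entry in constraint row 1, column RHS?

Ratio test on column q — row 1: 4/1 = 4; row 2: (26/3)/1 = 26/3; row 3: entry -2 ≤ 0. Minimum is 4 at row 1 (u1 leaves); pivot element 1.
Divide row 1 by 1; eliminate column q from the other rows.
Second iteration: most negative obj-row entry is -5 in column u2, so u2 enters.
Ratio test on column u2 — row 1: entry -1 ≤ 0; row 2: (14/3)/(4/3) = 7/2; row 3: entry -8/3 ≤ 0. Minimum is 7/2 at row 2 (p leaves); pivot element 4/3.
Divide row 2 by 4/3; eliminate column u2 from the other rows.
After both pivots, the entry at constraint row 1, column RHS is 15/2.

15/2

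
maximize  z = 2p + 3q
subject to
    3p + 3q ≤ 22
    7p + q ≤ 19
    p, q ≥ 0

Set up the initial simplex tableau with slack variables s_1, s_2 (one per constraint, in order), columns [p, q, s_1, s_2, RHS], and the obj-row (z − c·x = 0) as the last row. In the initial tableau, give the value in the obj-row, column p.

-2

The obj-row carries the negated objective coefficients: the p entry is -2.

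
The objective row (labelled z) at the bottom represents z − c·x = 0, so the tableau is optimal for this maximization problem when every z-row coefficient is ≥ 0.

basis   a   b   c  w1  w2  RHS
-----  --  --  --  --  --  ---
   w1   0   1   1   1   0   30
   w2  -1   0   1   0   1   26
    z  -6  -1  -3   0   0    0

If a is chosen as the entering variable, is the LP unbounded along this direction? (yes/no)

yes

Every constraint-row entry in column a is ≤ 0, so increasing a is unbounded.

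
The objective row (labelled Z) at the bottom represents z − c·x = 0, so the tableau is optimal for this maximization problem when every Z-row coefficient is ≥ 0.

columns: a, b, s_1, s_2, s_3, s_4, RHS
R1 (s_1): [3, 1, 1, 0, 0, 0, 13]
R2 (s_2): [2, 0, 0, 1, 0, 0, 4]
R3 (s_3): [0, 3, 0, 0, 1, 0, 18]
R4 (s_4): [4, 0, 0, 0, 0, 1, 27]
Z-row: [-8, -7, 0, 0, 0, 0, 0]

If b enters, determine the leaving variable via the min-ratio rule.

Column b entries and ratios — s_1: 13/1 = 13; s_2: 0 ≤ 0, skip; s_3: 18/3 = 6; s_4: 0 ≤ 0, skip.
Smallest ratio is 6 in the row of s_3, so s_3 leaves.

s_3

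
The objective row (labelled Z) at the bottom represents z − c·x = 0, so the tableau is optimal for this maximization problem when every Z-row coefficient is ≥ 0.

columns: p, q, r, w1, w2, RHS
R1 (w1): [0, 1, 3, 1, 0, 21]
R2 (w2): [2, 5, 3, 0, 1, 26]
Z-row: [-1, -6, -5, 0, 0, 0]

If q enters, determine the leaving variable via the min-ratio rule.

w2

Column q entries and ratios — w1: 21/1 = 21; w2: 26/5 = 26/5.
Smallest ratio is 26/5 in the row of w2, so w2 leaves.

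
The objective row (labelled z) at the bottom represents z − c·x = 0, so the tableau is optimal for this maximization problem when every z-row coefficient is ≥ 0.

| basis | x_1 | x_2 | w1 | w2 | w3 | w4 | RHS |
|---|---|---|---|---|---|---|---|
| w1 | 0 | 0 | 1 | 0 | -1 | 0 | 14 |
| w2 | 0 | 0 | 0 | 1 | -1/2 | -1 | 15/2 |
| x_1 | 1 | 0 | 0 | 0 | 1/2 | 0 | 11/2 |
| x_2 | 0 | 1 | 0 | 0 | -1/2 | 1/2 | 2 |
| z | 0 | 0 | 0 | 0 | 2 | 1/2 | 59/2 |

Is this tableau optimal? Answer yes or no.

yes

Every z-row coefficient is ≥ 0, so the tableau is optimal.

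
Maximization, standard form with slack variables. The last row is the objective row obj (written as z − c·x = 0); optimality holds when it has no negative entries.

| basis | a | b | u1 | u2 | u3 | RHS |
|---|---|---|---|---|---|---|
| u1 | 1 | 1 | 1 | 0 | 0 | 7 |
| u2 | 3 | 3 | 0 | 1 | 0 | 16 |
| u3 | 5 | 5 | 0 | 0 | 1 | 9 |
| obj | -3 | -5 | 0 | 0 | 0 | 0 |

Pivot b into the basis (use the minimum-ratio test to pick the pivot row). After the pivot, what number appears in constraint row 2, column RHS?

53/5

Ratio test on column b — row 1: 7/1 = 7; row 2: 16/3 = 16/3; row 3: 9/5 = 9/5. Minimum is 9/5 at row 3 (u3 leaves); pivot element 5.
Divide row 3 by 5; eliminate column b from the other rows.
Row 2 update in column RHS: 16 − 3·(9/5) = 53/5.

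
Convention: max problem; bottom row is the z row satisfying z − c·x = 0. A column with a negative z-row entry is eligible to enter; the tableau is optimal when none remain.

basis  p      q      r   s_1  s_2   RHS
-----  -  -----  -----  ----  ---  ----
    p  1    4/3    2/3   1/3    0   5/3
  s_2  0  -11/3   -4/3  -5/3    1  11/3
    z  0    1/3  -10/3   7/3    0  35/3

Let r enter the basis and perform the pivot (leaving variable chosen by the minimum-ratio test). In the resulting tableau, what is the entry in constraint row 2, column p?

Ratio test on column r — row 1: (5/3)/(2/3) = 5/2; row 2: entry -4/3 ≤ 0. Minimum is 5/2 at row 1 (p leaves); pivot element 2/3.
Divide row 1 by 2/3; eliminate column r from the other rows.
Row 2 update in column p: 0 − (-4/3)·(3/2) = 2.

2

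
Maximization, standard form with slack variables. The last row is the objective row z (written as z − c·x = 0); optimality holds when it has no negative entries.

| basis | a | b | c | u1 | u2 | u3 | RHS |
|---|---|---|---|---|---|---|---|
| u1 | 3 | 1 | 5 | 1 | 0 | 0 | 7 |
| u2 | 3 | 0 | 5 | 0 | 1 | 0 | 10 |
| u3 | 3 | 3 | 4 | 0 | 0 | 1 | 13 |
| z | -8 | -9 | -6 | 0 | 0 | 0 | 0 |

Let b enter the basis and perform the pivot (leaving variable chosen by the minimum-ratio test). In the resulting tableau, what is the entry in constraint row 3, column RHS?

13/3

Ratio test on column b — row 1: 7/1 = 7; row 2: entry 0 ≤ 0; row 3: 13/3 = 13/3. Minimum is 13/3 at row 3 (u3 leaves); pivot element 3.
Divide row 3 by 3; eliminate column b from the other rows.
In the new row 3, the RHS entry is the old entry divided by the pivot: 13/3 = 13/3.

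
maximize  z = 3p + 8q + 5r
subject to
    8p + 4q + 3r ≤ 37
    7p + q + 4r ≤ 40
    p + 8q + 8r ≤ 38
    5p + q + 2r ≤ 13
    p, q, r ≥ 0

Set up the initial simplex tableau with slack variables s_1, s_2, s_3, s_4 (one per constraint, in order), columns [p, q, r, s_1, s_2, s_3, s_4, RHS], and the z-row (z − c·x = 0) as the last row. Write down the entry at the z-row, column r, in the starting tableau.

The z-row carries the negated objective coefficients: the r entry is -5.

-5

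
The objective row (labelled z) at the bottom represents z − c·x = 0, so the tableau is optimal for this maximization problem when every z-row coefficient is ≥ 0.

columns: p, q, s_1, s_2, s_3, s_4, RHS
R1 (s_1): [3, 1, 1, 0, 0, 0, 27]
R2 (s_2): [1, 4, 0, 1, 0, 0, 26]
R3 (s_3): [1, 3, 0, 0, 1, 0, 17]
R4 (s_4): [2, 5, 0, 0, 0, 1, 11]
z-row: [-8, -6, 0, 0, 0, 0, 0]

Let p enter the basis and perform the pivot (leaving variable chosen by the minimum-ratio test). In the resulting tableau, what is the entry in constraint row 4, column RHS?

11/2

Ratio test on column p — row 1: 27/3 = 9; row 2: 26/1 = 26; row 3: 17/1 = 17; row 4: 11/2 = 11/2. Minimum is 11/2 at row 4 (s_4 leaves); pivot element 2.
Divide row 4 by 2; eliminate column p from the other rows.
In the new row 4, the RHS entry is the old entry divided by the pivot: 11/2 = 11/2.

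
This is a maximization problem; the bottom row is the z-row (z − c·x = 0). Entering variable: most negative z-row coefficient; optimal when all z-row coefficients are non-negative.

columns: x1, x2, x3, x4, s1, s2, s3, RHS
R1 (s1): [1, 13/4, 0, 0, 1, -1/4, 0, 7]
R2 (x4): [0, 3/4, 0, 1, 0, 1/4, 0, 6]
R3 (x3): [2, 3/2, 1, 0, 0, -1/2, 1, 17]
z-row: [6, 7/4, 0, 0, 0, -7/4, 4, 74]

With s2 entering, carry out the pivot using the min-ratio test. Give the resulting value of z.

Ratio test on column s2 — row 1: entry -1/4 ≤ 0; row 2: 6/(1/4) = 24; row 3: entry -1/2 ≤ 0. Minimum is 24 at row 2 (x4 leaves); pivot element 1/4.
Pivot on row 2; the z-row RHS becomes 74 − (-7/4)·24 = 116.

116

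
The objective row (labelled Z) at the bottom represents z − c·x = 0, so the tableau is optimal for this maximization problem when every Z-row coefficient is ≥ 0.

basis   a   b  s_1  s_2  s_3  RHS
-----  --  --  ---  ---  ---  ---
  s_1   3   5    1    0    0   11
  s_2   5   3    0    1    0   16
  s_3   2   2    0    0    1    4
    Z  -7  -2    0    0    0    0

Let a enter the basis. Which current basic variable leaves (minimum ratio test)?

Column a entries and ratios — s_1: 11/3 = 11/3; s_2: 16/5 = 16/5; s_3: 4/2 = 2.
Smallest ratio is 2 in the row of s_3, so s_3 leaves.

s_3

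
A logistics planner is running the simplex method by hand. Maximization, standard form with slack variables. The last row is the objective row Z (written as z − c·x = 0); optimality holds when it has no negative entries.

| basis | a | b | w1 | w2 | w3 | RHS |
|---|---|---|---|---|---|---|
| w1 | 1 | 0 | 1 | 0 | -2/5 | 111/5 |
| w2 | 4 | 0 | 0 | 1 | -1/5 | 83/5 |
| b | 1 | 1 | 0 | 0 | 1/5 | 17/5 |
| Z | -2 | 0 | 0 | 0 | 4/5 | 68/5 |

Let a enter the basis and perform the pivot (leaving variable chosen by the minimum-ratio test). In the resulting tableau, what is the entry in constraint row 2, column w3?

Ratio test on column a — row 1: (111/5)/1 = 111/5; row 2: (83/5)/4 = 83/20; row 3: (17/5)/1 = 17/5. Minimum is 17/5 at row 3 (b leaves); pivot element 1.
Divide row 3 by 1; eliminate column a from the other rows.
Row 2 update in column w3: -1/5 − 4·(1/5) = -1.

-1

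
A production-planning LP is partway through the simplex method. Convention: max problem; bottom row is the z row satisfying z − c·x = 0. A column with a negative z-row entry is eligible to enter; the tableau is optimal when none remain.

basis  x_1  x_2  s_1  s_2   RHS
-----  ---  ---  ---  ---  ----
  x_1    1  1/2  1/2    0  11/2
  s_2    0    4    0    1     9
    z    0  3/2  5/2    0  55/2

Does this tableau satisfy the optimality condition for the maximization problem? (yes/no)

yes

Every z-row coefficient is ≥ 0, so the tableau is optimal.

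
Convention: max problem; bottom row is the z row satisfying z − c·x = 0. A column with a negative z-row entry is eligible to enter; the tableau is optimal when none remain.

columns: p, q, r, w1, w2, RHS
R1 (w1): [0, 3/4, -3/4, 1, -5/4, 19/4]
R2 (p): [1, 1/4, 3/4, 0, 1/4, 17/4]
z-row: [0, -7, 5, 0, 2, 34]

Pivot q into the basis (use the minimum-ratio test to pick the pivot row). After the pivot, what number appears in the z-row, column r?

Ratio test on column q — row 1: (19/4)/(3/4) = 19/3; row 2: (17/4)/(1/4) = 17. Minimum is 19/3 at row 1 (w1 leaves); pivot element 3/4.
Divide row 1 by 3/4; eliminate column q from the other rows.
z-row update in column r: 5 − (-7)·(-1) = -2.

-2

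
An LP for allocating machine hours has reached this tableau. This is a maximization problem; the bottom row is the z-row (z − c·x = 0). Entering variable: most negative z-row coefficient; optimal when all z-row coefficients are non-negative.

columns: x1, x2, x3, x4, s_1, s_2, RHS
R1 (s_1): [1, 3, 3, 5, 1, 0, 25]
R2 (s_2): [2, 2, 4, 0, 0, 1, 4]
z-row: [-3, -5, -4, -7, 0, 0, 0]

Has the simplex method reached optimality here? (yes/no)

no

The z-row has a negative entry -7 in column x4, so it is not optimal.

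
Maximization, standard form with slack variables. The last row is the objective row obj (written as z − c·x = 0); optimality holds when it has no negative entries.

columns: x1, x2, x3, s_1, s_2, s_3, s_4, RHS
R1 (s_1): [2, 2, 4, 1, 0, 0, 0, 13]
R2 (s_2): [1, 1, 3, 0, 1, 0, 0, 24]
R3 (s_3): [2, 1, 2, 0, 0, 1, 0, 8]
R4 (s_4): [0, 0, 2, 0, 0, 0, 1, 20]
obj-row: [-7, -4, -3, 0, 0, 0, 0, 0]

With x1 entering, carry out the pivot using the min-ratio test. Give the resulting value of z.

28

Ratio test on column x1 — row 1: 13/2 = 13/2; row 2: 24/1 = 24; row 3: 8/2 = 4; row 4: entry 0 ≤ 0. Minimum is 4 at row 3 (s_3 leaves); pivot element 2.
Pivot on row 3; the obj-row RHS becomes 0 − (-7)·4 = 28.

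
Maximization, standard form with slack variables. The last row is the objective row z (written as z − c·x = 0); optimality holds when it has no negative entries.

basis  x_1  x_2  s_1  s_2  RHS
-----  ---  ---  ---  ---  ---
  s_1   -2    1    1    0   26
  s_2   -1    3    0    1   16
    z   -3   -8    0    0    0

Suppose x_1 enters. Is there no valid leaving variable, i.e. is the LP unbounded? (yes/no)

Every constraint-row entry in column x_1 is ≤ 0, so increasing x_1 is unbounded.

yes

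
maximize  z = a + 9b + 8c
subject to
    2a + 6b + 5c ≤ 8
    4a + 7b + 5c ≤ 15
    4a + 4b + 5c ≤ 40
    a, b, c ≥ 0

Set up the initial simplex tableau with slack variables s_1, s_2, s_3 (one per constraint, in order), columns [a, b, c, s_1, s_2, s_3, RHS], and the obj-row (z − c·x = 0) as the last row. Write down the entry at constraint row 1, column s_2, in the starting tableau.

0

Slack s_2 belongs to constraint 2; its column is the unit vector e_2, so the entry in row 1 is 0.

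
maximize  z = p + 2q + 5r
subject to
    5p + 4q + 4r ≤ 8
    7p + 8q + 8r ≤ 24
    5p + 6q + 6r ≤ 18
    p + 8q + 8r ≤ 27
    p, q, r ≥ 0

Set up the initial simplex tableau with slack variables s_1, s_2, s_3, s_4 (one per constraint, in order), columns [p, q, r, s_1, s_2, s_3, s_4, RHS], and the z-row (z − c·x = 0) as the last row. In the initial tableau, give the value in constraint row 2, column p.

7

Constraint 2 has coefficient 7 on p.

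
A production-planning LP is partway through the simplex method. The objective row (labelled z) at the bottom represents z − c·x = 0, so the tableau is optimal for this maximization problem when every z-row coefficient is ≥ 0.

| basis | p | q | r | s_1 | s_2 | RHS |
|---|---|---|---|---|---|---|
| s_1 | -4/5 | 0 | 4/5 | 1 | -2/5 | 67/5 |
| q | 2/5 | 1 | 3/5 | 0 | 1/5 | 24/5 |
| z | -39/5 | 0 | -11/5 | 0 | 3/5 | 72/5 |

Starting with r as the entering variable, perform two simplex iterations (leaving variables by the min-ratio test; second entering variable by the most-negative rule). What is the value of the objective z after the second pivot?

108

Ratio test on column r — row 1: (67/5)/(4/5) = 67/4; row 2: (24/5)/(3/5) = 8. Minimum is 8 at row 2 (q leaves); pivot element 3/5.
Pivot on row 2; the z-row RHS becomes 72/5 − (-11/5)·8 = 32.
Next entering variable (most negative z-row entry -19/3): p.
Ratio test on column p — row 1: entry -4/3 ≤ 0; row 2: 8/(2/3) = 12. Minimum is 12 at row 2 (r leaves); pivot element 2/3.
After the second pivot the z-row RHS is 32 − (-19/3)·12 = 108.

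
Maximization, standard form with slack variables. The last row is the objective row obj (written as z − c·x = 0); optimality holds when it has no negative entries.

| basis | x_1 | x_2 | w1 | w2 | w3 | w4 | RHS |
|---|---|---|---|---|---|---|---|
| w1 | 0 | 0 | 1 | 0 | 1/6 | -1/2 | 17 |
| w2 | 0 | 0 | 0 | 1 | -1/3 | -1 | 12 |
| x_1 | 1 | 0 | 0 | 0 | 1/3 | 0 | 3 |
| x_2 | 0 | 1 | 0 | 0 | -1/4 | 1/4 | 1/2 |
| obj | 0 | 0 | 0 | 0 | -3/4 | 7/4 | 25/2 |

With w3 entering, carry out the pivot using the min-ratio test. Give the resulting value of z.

77/4

Ratio test on column w3 — row 1: 17/(1/6) = 102; row 2: entry -1/3 ≤ 0; row 3: 3/(1/3) = 9; row 4: entry -1/4 ≤ 0. Minimum is 9 at row 3 (x_1 leaves); pivot element 1/3.
Pivot on row 3; the obj-row RHS becomes 25/2 − (-3/4)·9 = 77/4.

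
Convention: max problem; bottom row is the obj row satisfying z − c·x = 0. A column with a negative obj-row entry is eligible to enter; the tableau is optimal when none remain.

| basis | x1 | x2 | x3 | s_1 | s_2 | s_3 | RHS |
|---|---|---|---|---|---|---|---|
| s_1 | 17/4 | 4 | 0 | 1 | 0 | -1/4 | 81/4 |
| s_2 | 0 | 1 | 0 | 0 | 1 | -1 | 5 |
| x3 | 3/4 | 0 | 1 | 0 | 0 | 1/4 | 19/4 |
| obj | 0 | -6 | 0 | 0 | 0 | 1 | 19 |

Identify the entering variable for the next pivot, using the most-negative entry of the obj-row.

Negative obj-row entries: x2: -6.
The most negative is -6 in column x2, so x2 enters.

x2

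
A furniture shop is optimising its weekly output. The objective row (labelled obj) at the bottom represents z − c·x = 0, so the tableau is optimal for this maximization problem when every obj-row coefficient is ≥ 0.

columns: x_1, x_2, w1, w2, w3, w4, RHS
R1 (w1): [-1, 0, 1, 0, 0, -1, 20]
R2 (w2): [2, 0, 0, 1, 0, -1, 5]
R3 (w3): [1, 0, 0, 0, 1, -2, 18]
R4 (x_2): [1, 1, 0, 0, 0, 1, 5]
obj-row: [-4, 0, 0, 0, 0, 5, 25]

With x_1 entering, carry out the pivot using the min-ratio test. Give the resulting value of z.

Ratio test on column x_1 — row 1: entry -1 ≤ 0; row 2: 5/2 = 5/2; row 3: 18/1 = 18; row 4: 5/1 = 5. Minimum is 5/2 at row 2 (w2 leaves); pivot element 2.
Pivot on row 2; the obj-row RHS becomes 25 − (-4)·(5/2) = 35.

35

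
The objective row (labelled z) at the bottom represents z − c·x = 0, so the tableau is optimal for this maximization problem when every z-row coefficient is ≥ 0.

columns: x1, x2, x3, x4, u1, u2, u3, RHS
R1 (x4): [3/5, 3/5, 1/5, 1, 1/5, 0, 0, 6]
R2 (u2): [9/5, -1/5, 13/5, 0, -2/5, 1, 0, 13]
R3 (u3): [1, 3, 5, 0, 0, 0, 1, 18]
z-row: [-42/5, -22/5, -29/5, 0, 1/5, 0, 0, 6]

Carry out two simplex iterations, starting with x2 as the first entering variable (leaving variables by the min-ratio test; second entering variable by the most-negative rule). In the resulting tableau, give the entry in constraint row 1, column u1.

Ratio test on column x2 — row 1: 6/(3/5) = 10; row 2: entry -1/5 ≤ 0; row 3: 18/3 = 6. Minimum is 6 at row 3 (u3 leaves); pivot element 3.
Divide row 3 by 3; eliminate column x2 from the other rows.
Second iteration: most negative z-row entry is -104/15 in column x1, so x1 enters.
Ratio test on column x1 — row 1: (12/5)/(2/5) = 6; row 2: (71/5)/(28/15) = 213/28; row 3: 6/(1/3) = 18. Minimum is 6 at row 1 (x4 leaves); pivot element 2/5.
Divide row 1 by 2/5; eliminate column x1 from the other rows.
After both pivots, the entry at constraint row 1, column u1 is 1/2.

1/2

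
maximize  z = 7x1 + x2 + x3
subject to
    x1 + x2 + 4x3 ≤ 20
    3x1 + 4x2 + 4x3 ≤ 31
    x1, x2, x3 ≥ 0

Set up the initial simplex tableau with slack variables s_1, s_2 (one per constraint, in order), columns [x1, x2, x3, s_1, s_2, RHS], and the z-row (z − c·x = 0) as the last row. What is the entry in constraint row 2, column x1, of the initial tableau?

3

Constraint 2 has coefficient 3 on x1.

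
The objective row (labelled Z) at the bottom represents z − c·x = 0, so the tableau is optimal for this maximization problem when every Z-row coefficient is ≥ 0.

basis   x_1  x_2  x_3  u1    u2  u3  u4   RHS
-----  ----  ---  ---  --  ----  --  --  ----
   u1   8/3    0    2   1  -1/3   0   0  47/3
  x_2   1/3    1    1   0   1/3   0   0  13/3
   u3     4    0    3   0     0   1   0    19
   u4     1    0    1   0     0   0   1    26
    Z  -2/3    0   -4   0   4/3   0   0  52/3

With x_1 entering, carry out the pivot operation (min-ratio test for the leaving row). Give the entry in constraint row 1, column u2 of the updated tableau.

-1/3

Ratio test on column x_1 — row 1: (47/3)/(8/3) = 47/8; row 2: (13/3)/(1/3) = 13; row 3: 19/4 = 19/4; row 4: 26/1 = 26. Minimum is 19/4 at row 3 (u3 leaves); pivot element 4.
Divide row 3 by 4; eliminate column x_1 from the other rows.
Row 1 update in column u2: -1/3 − (8/3)·0 = -1/3.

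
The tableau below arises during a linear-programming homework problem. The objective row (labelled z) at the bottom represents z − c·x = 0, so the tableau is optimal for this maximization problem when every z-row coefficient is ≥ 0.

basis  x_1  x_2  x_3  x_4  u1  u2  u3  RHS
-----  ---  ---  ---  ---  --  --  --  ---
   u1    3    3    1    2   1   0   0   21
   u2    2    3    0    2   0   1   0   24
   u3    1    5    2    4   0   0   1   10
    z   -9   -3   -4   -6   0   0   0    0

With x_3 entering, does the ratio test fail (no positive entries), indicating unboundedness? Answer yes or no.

Column x_3 has positive entries in row(s) 1, 3, so the ratio test bounds it — not unbounded.

no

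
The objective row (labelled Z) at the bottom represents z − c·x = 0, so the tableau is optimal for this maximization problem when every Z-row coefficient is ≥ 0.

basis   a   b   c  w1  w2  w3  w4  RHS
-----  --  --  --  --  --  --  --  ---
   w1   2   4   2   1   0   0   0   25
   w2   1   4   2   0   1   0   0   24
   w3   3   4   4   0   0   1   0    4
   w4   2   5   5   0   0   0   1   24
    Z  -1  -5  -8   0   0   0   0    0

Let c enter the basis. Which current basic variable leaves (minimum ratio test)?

w3

Column c entries and ratios — w1: 25/2 = 25/2; w2: 24/2 = 12; w3: 4/4 = 1; w4: 24/5 = 24/5.
Smallest ratio is 1 in the row of w3, so w3 leaves.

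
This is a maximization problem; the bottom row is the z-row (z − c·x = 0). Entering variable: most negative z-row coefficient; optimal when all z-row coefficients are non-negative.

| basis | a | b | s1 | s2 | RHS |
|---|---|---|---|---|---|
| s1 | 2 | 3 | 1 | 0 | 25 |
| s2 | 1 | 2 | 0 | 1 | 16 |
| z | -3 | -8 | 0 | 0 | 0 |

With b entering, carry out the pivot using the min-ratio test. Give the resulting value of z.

Ratio test on column b — row 1: 25/3 = 25/3; row 2: 16/2 = 8. Minimum is 8 at row 2 (s2 leaves); pivot element 2.
Pivot on row 2; the z-row RHS becomes 0 − (-8)·8 = 64.

64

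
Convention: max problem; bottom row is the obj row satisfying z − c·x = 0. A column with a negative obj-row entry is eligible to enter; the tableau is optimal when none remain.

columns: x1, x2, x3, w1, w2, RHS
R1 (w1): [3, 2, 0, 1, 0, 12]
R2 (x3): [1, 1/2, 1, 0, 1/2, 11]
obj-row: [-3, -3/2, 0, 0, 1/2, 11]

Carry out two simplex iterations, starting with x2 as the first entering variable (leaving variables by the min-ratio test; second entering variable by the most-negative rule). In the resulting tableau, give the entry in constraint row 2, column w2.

Ratio test on column x2 — row 1: 12/2 = 6; row 2: 11/(1/2) = 22. Minimum is 6 at row 1 (w1 leaves); pivot element 2.
Divide row 1 by 2; eliminate column x2 from the other rows.
Second iteration: most negative obj-row entry is -3/4 in column x1, so x1 enters.
Ratio test on column x1 — row 1: 6/(3/2) = 4; row 2: 8/(1/4) = 32. Minimum is 4 at row 1 (x2 leaves); pivot element 3/2.
Divide row 1 by 3/2; eliminate column x1 from the other rows.
After both pivots, the entry at constraint row 2, column w2 is 1/2.

1/2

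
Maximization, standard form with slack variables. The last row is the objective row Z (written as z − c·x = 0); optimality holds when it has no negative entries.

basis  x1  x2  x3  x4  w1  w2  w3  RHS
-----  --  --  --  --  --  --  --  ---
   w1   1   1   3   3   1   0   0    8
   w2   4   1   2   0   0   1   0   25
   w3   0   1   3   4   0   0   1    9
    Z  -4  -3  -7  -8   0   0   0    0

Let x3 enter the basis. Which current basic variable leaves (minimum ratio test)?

w1

Column x3 entries and ratios — w1: 8/3 = 8/3; w2: 25/2 = 25/2; w3: 9/3 = 3.
Smallest ratio is 8/3 in the row of w1, so w1 leaves.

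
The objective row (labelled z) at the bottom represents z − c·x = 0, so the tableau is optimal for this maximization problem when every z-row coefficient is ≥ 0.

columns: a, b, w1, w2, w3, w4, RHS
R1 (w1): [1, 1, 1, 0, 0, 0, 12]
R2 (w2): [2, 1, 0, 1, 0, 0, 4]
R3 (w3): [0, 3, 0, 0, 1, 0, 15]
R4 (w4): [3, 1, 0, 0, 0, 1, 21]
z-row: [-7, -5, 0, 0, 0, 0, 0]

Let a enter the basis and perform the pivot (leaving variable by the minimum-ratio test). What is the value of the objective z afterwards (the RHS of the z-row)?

Ratio test on column a — row 1: 12/1 = 12; row 2: 4/2 = 2; row 3: entry 0 ≤ 0; row 4: 21/3 = 7. Minimum is 2 at row 2 (w2 leaves); pivot element 2.
Pivot on row 2; the z-row RHS becomes 0 − (-7)·2 = 14.

14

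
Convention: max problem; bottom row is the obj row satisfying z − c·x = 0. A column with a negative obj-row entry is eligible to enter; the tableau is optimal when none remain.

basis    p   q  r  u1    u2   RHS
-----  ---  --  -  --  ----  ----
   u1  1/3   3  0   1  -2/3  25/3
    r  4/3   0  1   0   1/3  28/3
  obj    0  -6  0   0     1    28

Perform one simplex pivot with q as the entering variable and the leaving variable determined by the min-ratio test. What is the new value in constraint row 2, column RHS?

Ratio test on column q — row 1: (25/3)/3 = 25/9; row 2: entry 0 ≤ 0. Minimum is 25/9 at row 1 (u1 leaves); pivot element 3.
Divide row 1 by 3; eliminate column q from the other rows.
Row 2 update in column RHS: 28/3 − 0·(25/9) = 28/3.

28/3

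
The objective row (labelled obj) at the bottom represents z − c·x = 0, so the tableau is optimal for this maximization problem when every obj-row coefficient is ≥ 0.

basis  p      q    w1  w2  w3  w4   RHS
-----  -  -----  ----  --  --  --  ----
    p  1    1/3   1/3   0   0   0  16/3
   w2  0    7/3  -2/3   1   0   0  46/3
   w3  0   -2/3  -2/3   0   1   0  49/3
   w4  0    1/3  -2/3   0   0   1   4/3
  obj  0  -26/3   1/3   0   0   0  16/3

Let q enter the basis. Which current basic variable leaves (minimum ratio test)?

w4

Column q entries and ratios — p: (16/3)/(1/3) = 16; w2: (46/3)/(7/3) = 46/7; w3: -2/3 ≤ 0, skip; w4: (4/3)/(1/3) = 4.
Smallest ratio is 4 in the row of w4, so w4 leaves.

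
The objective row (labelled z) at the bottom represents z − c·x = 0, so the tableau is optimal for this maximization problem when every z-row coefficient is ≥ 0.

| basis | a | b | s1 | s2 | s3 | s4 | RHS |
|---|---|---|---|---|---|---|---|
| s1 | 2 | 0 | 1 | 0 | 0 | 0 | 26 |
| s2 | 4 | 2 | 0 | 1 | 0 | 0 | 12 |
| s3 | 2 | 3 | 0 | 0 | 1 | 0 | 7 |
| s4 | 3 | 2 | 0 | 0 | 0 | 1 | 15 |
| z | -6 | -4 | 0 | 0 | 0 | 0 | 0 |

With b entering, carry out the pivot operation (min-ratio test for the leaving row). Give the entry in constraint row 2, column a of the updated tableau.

Ratio test on column b — row 1: entry 0 ≤ 0; row 2: 12/2 = 6; row 3: 7/3 = 7/3; row 4: 15/2 = 15/2. Minimum is 7/3 at row 3 (s3 leaves); pivot element 3.
Divide row 3 by 3; eliminate column b from the other rows.
Row 2 update in column a: 4 − 2·(2/3) = 8/3.

8/3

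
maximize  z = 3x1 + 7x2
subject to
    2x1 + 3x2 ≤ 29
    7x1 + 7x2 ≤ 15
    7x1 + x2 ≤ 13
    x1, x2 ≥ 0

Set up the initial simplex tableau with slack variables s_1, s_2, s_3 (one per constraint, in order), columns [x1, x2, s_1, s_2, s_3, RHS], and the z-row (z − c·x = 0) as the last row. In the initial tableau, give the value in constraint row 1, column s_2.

0

Slack s_2 belongs to constraint 2; its column is the unit vector e_2, so the entry in row 1 is 0.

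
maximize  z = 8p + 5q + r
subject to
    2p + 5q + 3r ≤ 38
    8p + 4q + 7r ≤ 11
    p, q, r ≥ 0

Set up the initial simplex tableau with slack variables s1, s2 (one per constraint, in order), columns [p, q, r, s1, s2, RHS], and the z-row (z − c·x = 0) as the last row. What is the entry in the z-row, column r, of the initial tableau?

-1

The z-row carries the negated objective coefficients: the r entry is -1.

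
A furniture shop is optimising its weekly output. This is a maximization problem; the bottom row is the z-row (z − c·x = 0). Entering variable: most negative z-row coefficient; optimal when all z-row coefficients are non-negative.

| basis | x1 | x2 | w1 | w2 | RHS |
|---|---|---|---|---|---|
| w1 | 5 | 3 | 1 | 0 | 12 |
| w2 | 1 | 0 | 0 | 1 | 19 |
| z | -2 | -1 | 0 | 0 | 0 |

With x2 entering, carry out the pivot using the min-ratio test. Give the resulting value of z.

4

Ratio test on column x2 — row 1: 12/3 = 4; row 2: entry 0 ≤ 0. Minimum is 4 at row 1 (w1 leaves); pivot element 3.
Pivot on row 1; the z-row RHS becomes 0 − (-1)·4 = 4.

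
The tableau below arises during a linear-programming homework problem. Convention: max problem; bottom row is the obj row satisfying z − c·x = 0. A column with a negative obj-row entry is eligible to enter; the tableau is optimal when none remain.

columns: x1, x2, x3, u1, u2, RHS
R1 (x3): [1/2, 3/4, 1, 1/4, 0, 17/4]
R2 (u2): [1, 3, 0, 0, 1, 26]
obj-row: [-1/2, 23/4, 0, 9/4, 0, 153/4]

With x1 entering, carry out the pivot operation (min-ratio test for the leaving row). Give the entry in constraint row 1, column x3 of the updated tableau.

2

Ratio test on column x1 — row 1: (17/4)/(1/2) = 17/2; row 2: 26/1 = 26. Minimum is 17/2 at row 1 (x3 leaves); pivot element 1/2.
Divide row 1 by 1/2; eliminate column x1 from the other rows.
In the new row 1, the x3 entry is the old entry divided by the pivot: 1/(1/2) = 2.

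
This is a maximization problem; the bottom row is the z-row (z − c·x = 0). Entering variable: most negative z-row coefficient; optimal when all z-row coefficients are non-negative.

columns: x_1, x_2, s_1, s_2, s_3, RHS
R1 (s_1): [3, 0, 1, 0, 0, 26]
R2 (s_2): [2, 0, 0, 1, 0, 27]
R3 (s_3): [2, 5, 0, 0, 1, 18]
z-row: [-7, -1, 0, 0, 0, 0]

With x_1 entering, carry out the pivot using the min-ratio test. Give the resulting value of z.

182/3

Ratio test on column x_1 — row 1: 26/3 = 26/3; row 2: 27/2 = 27/2; row 3: 18/2 = 9. Minimum is 26/3 at row 1 (s_1 leaves); pivot element 3.
Pivot on row 1; the z-row RHS becomes 0 − (-7)·(26/3) = 182/3.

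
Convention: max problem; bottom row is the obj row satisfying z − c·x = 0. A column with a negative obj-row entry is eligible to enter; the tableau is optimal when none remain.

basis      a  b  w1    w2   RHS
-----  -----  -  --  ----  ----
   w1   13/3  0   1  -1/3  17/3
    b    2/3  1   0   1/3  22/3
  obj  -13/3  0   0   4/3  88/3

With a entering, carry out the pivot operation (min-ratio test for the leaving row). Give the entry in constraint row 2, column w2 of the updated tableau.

5/13

Ratio test on column a — row 1: (17/3)/(13/3) = 17/13; row 2: (22/3)/(2/3) = 11. Minimum is 17/13 at row 1 (w1 leaves); pivot element 13/3.
Divide row 1 by 13/3; eliminate column a from the other rows.
Row 2 update in column w2: 1/3 − (2/3)·(-1/13) = 5/13.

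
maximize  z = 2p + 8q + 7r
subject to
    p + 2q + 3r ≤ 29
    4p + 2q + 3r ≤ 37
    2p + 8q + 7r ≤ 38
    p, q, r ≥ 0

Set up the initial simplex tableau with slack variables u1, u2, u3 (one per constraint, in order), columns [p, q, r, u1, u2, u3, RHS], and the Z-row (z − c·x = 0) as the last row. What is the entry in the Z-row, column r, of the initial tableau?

-7

The Z-row carries the negated objective coefficients: the r entry is -7.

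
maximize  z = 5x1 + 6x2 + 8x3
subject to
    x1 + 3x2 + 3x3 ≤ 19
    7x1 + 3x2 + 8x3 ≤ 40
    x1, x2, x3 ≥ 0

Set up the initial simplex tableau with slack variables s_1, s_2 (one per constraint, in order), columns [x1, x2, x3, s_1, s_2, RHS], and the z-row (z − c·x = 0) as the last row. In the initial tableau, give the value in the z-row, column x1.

-5

The z-row carries the negated objective coefficients: the x1 entry is -5.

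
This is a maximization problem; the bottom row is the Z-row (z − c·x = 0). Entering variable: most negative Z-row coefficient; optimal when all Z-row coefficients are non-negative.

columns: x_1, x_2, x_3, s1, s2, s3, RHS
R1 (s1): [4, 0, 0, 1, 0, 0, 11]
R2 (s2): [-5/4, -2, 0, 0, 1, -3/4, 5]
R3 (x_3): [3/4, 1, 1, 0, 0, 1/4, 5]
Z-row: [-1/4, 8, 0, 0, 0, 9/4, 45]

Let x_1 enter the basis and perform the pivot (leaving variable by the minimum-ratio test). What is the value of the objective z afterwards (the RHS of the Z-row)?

Ratio test on column x_1 — row 1: 11/4 = 11/4; row 2: entry -5/4 ≤ 0; row 3: 5/(3/4) = 20/3. Minimum is 11/4 at row 1 (s1 leaves); pivot element 4.
Pivot on row 1; the Z-row RHS becomes 45 − (-1/4)·(11/4) = 731/16.

731/16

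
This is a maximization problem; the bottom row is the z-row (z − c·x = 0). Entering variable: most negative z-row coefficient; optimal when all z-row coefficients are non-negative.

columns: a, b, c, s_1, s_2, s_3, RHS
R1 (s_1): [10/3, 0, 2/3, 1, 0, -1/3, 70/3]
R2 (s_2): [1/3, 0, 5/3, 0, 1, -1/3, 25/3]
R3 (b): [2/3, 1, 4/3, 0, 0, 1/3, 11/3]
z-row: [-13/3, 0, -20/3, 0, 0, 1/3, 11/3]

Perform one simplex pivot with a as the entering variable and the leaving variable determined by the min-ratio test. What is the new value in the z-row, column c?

2

Ratio test on column a — row 1: (70/3)/(10/3) = 7; row 2: (25/3)/(1/3) = 25; row 3: (11/3)/(2/3) = 11/2. Minimum is 11/2 at row 3 (b leaves); pivot element 2/3.
Divide row 3 by 2/3; eliminate column a from the other rows.
z-row update in column c: -20/3 − (-13/3)·2 = 2.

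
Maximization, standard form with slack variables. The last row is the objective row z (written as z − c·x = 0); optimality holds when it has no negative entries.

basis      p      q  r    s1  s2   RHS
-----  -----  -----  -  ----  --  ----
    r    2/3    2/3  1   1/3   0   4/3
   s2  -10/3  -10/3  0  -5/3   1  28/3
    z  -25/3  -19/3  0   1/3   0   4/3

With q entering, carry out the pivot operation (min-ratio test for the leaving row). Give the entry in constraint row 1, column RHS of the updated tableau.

2

Ratio test on column q — row 1: (4/3)/(2/3) = 2; row 2: entry -10/3 ≤ 0. Minimum is 2 at row 1 (r leaves); pivot element 2/3.
Divide row 1 by 2/3; eliminate column q from the other rows.
In the new row 1, the RHS entry is the old entry divided by the pivot: (4/3)/(2/3) = 2.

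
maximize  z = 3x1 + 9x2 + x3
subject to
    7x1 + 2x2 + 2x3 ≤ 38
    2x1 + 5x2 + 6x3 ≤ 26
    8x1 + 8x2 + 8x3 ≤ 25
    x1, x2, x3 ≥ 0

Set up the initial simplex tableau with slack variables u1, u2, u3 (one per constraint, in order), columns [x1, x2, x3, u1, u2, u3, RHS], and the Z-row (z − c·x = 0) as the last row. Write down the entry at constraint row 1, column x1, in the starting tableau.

7

Constraint 1 has coefficient 7 on x1.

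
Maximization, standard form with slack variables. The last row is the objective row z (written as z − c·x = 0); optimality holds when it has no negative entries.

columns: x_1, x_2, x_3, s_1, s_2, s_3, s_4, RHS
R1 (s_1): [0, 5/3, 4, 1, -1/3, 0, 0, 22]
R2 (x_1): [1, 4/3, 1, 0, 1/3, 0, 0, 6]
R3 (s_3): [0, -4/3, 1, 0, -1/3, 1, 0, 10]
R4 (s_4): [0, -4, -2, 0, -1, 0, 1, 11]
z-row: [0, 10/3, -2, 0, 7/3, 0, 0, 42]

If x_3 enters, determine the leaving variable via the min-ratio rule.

s_1

Column x_3 entries and ratios — s_1: 22/4 = 11/2; x_1: 6/1 = 6; s_3: 10/1 = 10; s_4: -2 ≤ 0, skip.
Smallest ratio is 11/2 in the row of s_1, so s_1 leaves.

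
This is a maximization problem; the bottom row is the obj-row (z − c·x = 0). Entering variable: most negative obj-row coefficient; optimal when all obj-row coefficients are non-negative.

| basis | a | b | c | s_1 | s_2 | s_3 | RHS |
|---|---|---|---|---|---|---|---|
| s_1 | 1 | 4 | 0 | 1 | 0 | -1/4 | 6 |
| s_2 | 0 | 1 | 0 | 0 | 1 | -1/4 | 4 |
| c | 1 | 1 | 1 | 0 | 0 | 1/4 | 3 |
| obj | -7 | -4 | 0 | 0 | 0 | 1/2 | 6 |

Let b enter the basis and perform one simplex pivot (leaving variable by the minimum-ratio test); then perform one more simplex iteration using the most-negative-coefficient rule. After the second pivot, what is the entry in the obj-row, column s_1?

-1

Ratio test on column b — row 1: 6/4 = 3/2; row 2: 4/1 = 4; row 3: 3/1 = 3. Minimum is 3/2 at row 1 (s_1 leaves); pivot element 4.
Divide row 1 by 4; eliminate column b from the other rows.
Second iteration: most negative obj-row entry is -6 in column a, so a enters.
Ratio test on column a — row 1: (3/2)/(1/4) = 6; row 2: entry -1/4 ≤ 0; row 3: (3/2)/(3/4) = 2. Minimum is 2 at row 3 (c leaves); pivot element 3/4.
Divide row 3 by 3/4; eliminate column a from the other rows.
After both pivots, the entry at the obj-row, column s_1 is -1.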